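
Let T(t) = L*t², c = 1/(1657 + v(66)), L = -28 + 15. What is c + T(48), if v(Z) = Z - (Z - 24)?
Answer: -50349311/1681 ≈ -29952.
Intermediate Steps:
v(Z) = 24 (v(Z) = Z - (-24 + Z) = Z + (24 - Z) = 24)
L = -13
c = 1/1681 (c = 1/(1657 + 24) = 1/1681 ≈ 0.00059488)
T(t) = -13*t²
c + T(48) = 1/1681 - 13*48² = 1/1681 - 13*2304 = 1/1681 - 29952 = -50349311/1681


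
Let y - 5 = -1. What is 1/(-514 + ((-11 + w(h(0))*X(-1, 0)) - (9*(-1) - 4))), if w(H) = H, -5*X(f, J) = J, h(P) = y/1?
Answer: -1/512 ≈ -0.0019531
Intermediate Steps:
y = 4 (y = 5 - 1 = 4)
h(P) = 4 (h(P) = 4/1 = 4*1 = 4)
X(f, J) = -J/5
1/(-514 + ((-11 + w(h(0))*X(-1, 0)) - (9*(-1) - 4))) = 1/(-514 + ((-11 + 4*(-⅕*0)) - (9*(-1) - 4))) = 1/(-514 + ((-11 + 4*0) - (-9 - 4))) = 1/(-514 + ((-11 + 0) - 1*(-13))) = 1/(-514 + (-11 + 13)) = 1/(-514 + 2) = 1/(-512) = -1/512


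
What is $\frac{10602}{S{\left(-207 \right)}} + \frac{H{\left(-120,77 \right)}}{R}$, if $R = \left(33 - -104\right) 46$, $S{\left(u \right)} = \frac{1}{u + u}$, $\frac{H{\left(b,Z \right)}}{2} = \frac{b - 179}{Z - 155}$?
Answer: $- \frac{3607945415}{822} \approx -4.3892 \cdot 10^{6}$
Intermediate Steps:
$H{\left(b,Z \right)} = \frac{2 \left(-179 + b\right)}{-155 + Z}$ ($H{\left(b,Z \right)} = 2 \frac{b - 179}{Z - 155} = 2 \frac{-179 + b}{-155 + Z} = \frac{2 \left(-179 + b\right)}{-155 + Z}$)
$S{\left(u \right)} = \frac{1}{2 u}$
$R = 6302$ ($R = \left(33 + 104\right) 46 = 137 \cdot 46 = 6302$)
$\frac{10602}{S{\left(-207 \right)}} + \frac{H{\left(-120,77 \right)}}{R} = \frac{10602}{\frac{1}{2} \frac{1}{-207}} + \frac{2 \frac{1}{-155 + 77} \left(-179 - 120\right)}{6302} = \frac{10602}{\frac{1}{2} \left(- \frac{1}{207}\right)} + 2 \frac{1}{-78} \left(-299\right) \frac{1}{6302} = \frac{10602}{- \frac{1}{414}} + 2 \left(- \frac{1}{78}\right) \left(-299\right) \frac{1}{6302} = 10602 \left(-414\right) + \frac{23}{3} \cdot \frac{1}{6302} = -4389228 + \frac{1}{822} = - \frac{3607945415}{822}$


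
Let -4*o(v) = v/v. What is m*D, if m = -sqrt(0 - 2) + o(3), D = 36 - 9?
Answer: -27/4 - 27*I*sqrt(2) ≈ -6.75 - 38.184*I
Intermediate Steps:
o(v) = -1/4 (o(v) = -v/(4*v) = -1/4*1 = -1/4)
D = 27
m = -1/4 - I*sqrt(2) (m = -sqrt(0 - 2) - 1/4 = -sqrt(-2) - 1/4 = -I*sqrt(2) - 1/4 = -1/4 - I*sqrt(2) ≈ -0.25 - 1.4142*I)
m*D = (-1/4 - I*sqrt(2))*27 = -27/4 - 27*I*sqrt(2)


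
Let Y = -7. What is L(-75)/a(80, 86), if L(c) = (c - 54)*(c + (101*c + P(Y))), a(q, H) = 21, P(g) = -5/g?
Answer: 2302435/49 ≈ 46989.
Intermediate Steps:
L(c) = (-54 + c)*(5/7 + 102*c) (L(c) = (c - 54)*(c + (101*c - 5/(-7))) = (-54 + c)*(c + (101*c - 5*(-1/7))) = (-54 + c)*(c + (101*c + 5/7)) = (-54 + c)*(c + (5/7 + 101*c)) = (-54 + c)*(5/7 + 102*c))
L(-75)/a(80, 86) = (-270/7 + 102*(-75)**2 - 38551/7*(-75))/21 = (-270/7 + 102*5625 + 2891325/7)*(1/21) = (-270/7 + 573750 + 2891325/7)*(1/21) = (6907305/7)*(1/21) = 2302435/49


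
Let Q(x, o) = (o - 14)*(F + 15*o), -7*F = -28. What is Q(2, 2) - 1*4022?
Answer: -4430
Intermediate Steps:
F = 4 (F = -⅐*(-28) = 4)
Q(x, o) = (-14 + o)*(4 + 15*o) (Q(x, o) = (o - 14)*(4 + 15*o) = (-14 + o)*(4 + 15*o))
Q(2, 2) - 1*4022 = (-56 - 206*2 + 15*2²) - 1*4022 = (-56 - 412 + 15*4) - 4022 = (-56 - 412 + 60) - 4022 = -408 - 4022 = -4430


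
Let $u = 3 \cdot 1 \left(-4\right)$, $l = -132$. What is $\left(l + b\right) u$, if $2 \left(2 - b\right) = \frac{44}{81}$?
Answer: $\frac{42208}{27} \approx 1563.3$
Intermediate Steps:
$u = -12$ ($u = 3 \left(-4\right) = -12$)
$b = \frac{140}{81}$ ($b = 2 - \frac{44 \cdot \frac{1}{81}}{2} = 2 - \frac{22}{81} = \frac{140}{81} \approx 1.7284$)
$\left(l + b\right) u = \left(-132 + \frac{140}{81}\right) \left(-12\right) = \left(- \frac{10552}{81}\right) \left(-12\right) = \frac{42208}{27}$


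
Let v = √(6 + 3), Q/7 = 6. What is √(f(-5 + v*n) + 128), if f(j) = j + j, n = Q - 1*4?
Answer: √346 ≈ 18.601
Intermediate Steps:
Q = 42 (Q = 7*6 = 42)
v = 3 (v = √9 = 3)
n = 38 (n = 42 - 1*4 = 42 - 4 = 38)
f(j) = 2*j
√(f(-5 + v*n) + 128) = √(2*(-5 + 3*38) + 128) = √(2*(-5 + 114) + 128) = √(2*109 + 128) = √(218 + 128) = √346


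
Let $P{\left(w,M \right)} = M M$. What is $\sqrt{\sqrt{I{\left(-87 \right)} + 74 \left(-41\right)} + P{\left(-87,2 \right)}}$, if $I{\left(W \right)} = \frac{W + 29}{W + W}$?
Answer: $\frac{\sqrt{36 + 3 i \sqrt{27303}}}{3} \approx 5.4417 + 5.0608 i$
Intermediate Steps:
$I{\left(W \right)} = \frac{29 + W}{2 W}$
$P{\left(w,M \right)} = M^{2}$
$\sqrt{\sqrt{I{\left(-87 \right)} + 74 \left(-41\right)} + P{\left(-87,2 \right)}} = \sqrt{\sqrt{\frac{29 - 87}{2 \left(-87\right)} + 74 \left(-41\right)} + 2^{2}} = \sqrt{\sqrt{\frac{1}{2} \left(- \frac{1}{87}\right) \left(-58\right) - 3034} + 4} = \sqrt{\sqrt{\frac{1}{3} - 3034} + 4} = \sqrt{\sqrt{- \frac{9101}{3}} + 4} = \sqrt{\frac{i \sqrt{27303}}{3} + 4} = \sqrt{4 + \frac{i \sqrt{27303}}{3}}$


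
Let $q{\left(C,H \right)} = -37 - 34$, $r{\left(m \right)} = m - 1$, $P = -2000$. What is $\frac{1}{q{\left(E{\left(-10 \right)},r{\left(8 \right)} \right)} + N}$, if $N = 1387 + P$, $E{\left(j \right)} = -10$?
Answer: $- \frac{1}{684} \approx -0.001462$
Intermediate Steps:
$r{\left(m \right)} = -1 + m$
$N = -613$ ($N = 1387 - 2000 = -613$)
$q{\left(C,H \right)} = -71$
$\frac{1}{q{\left(E{\left(-10 \right)},r{\left(8 \right)} \right)} + N} = \frac{1}{-71 - 613} = \frac{1}{-684} = - \frac{1}{684}$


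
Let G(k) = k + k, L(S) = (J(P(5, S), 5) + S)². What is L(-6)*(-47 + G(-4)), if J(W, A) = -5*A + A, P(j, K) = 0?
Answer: -37180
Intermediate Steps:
J(W, A) = -4*A
L(S) = (-20 + S)² (L(S) = (-4*5 + S)² = (-20 + S)²)
G(k) = 2*k
L(-6)*(-47 + G(-4)) = (-20 - 6)²*(-47 + 2*(-4)) = (-26)²*(-47 - 8) = 676*(-55) = -37180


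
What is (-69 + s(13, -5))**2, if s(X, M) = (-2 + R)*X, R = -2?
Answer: 14641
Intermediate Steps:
s(X, M) = -4*X (s(X, M) = (-2 - 2)*X = -4*X)
(-69 + s(13, -5))**2 = (-69 - 4*13)**2 = (-69 - 52)**2 = (-121)**2 = 14641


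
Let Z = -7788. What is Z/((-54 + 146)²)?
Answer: -1947/2116 ≈ -0.92013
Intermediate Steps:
Z/((-54 + 146)²) = -7788/(-54 + 146)² = -7788/(92²) = -7788/8464 = -7788*1/8464 = -1947/2116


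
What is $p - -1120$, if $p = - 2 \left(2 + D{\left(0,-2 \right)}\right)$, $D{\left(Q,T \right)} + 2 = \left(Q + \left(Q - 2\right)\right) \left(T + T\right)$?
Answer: $1104$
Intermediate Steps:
$D{\left(Q,T \right)} = -2 + 2 T \left(-2 + 2 Q\right)$ ($D{\left(Q,T \right)} = -2 + \left(Q + \left(Q - 2\right)\right) \left(T + T\right) = -2 + \left(Q + \left(Q - 2\right)\right) 2 T = -2 + \left(Q + \left(-2 + Q\right)\right) 2 T = -2 + \left(-2 + 2 Q\right) 2 T = -2 + 2 T \left(-2 + 2 Q\right)$)
$p = -16$ ($p = - 2 \left(2 - -6\right) = - 2 \left(2 + \left(-2 + 8 + 0\right)\right) = - 2 \left(2 + 6\right) = \left(-2\right) 8 = -16$)
$p - -1120 = -16 - -1120 = -16 + 1120 = 1104$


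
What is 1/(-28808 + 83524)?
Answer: 1/54716 ≈ 1.8276e-5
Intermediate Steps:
1/(-28808 + 83524) = 1/54716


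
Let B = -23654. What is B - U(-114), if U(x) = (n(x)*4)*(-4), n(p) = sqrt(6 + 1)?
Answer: -23654 + 16*sqrt(7) ≈ -23612.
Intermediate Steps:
n(p) = sqrt(7)
U(x) = -16*sqrt(7) (U(x) = (sqrt(7)*4)*(-4) = (4*sqrt(7))*(-4) = -16*sqrt(7))
B - U(-114) = -23654 - (-16)*sqrt(7) = -23654 + 16*sqrt(7)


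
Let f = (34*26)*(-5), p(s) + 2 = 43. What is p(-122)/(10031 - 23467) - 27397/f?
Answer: 45990609/7423390 ≈ 6.1954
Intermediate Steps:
p(s) = 41 (p(s) = -2 + 43 = 41)
f = -4420 (f = 884*(-5) = -4420)
p(-122)/(10031 - 23467) - 27397/f = 41/(10031 - 23467) - 27397/(-4420) = 41/(-13436) - 27397*(-1/4420) = 41*(-1/13436) + 27397/4420 = -41/13436 + 27397/4420 = 45990609/7423390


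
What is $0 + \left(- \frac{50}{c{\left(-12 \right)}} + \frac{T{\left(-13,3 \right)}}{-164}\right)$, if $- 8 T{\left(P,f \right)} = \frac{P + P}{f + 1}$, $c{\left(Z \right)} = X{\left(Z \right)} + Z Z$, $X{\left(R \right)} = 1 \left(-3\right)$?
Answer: $- \frac{133033}{369984} \approx -0.35956$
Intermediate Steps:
$X{\left(R \right)} = -3$
$c{\left(Z \right)} = -3 + Z^{2}$ ($c{\left(Z \right)} = -3 + Z Z = -3 + Z^{2}$)
$T{\left(P,f \right)} = - \frac{P}{4 \left(1 + f\right)}$ ($T{\left(P,f \right)} = - \frac{\left(P + P\right) \frac{1}{f + 1}}{8} = - \frac{2 P \frac{1}{1 + f}}{8} = - \frac{P}{4 \left(1 + f\right)}$)
$0 + \left(- \frac{50}{c{\left(-12 \right)}} + \frac{T{\left(-13,3 \right)}}{-164}\right) = 0 + \left(- \frac{50}{-3 + \left(-12\right)^{2}} + \frac{\left(-1\right) \left(-13\right) \frac{1}{4 + 4 \cdot 3}}{-164}\right) = 0 + \left(- \frac{50}{-3 + 144} + \left(-1\right) \left(-13\right) \frac{1}{4 + 12} \left(- \frac{1}{164}\right)\right) = 0 - \left(\frac{50}{141} - \left(-1\right) \left(-13\right) \frac{1}{16} \left(- \frac{1}{164}\right)\right) = 0 + \left(- \frac{50}{141} + \frac{13}{16} \left(- \frac{1}{164}\right)\right) = 0 - \frac{133033}{369984} = - \frac{133033}{369984}$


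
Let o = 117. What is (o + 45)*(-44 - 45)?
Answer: -14418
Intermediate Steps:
(o + 45)*(-44 - 45) = (117 + 45)*(-44 - 45) = 162*(-89) = -14418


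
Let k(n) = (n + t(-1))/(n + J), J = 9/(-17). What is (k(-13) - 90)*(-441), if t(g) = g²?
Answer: 4519368/115 ≈ 39299.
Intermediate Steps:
J = -9/17 (J = 9*(-1/17) = -9/17 ≈ -0.52941)
k(n) = (1 + n)/(-9/17 + n) (k(n) = (n + (-1)²)/(n - 9/17) = (n + 1)/(-9/17 + n) = (1 + n)/(-9/17 + n))
(k(-13) - 90)*(-441) = (17*(1 - 13)/(-9 + 17*(-13)) - 90)*(-441) = (17*(-12)/(-9 - 221) - 90)*(-441) = (17*(-12)/(-230) - 90)*(-441) = (17*(-1/230)*(-12) - 90)*(-441) = (102/115 - 90)*(-441) = -10248/115*(-441) = 4519368/115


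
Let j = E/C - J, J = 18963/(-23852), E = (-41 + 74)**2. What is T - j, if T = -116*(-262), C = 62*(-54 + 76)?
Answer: 11235515657/369706 ≈ 30390.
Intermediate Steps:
E = 1089 (E = 33**2 = 1089)
C = 1364 (C = 62*22 = 1364)
T = 30392
J = -18963/23852 (J = 18963*(-1/23852) = -18963/23852 ≈ -0.79503)
j = 589095/369706 (j = 1089/1364 - 1*(-18963/23852) = 1089*(1/1364) + 18963/23852 = 99/124 + 18963/23852 = 589095/369706 ≈ 1.5934)
T - j = 30392 - 1*589095/369706 = 30392 - 589095/369706 = 11235515657/369706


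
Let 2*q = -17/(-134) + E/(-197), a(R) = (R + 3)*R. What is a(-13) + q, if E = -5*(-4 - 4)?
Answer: 6861469/52796 ≈ 129.96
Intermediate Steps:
E = 40 (E = -5*(-8) = 40)
a(R) = R*(3 + R) (a(R) = (3 + R)*R = R*(3 + R))
q = -2011/52796 (q = (-17/(-134) + 40/(-197))/2 = (-17*(-1/134) + 40*(-1/197))/2 = (17/134 - 40/197)/2 = (1/2)*(-2011/26398) = -2011/52796 ≈ -0.038090)
a(-13) + q = -13*(3 - 13) - 2011/52796 = -13*(-10) - 2011/52796 = 130 - 2011/52796 = 6861469/52796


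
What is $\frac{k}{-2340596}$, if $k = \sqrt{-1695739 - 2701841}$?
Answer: $- \frac{3 i \sqrt{122155}}{1170298} \approx - 0.00089594 i$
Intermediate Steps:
$k = 6 i \sqrt{122155}$ ($k = \sqrt{-4397580} = 6 i \sqrt{122155} \approx 2097.0 i$)
$\frac{k}{-2340596} = \frac{6 i \sqrt{122155}}{-2340596} = 6 i \sqrt{122155} \left(- \frac{1}{2340596}\right) = - \frac{3 i \sqrt{122155}}{1170298}$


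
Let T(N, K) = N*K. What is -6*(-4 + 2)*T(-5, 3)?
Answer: -180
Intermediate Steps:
T(N, K) = K*N
-6*(-4 + 2)*T(-5, 3) = -6*(-4 + 2)*3*(-5) = -(-12)*(-15) = -6*30 = -180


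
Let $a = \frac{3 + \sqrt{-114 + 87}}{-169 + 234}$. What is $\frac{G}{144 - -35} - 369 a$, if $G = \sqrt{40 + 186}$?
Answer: $- \frac{1107}{65} + \frac{\sqrt{226}}{179} - \frac{1107 i \sqrt{3}}{65} \approx -16.947 - 29.498 i$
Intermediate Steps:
$G = \sqrt{226} \approx 15.033$
$a = \frac{3}{65} + \frac{3 i \sqrt{3}}{65}$ ($a = \frac{3 + \sqrt{-27}}{65} = \left(3 + 3 i \sqrt{3}\right) \frac{1}{65} = \frac{3}{65} + \frac{3 i \sqrt{3}}{65} \approx 0.046154 + 0.079941 i$)
$\frac{G}{144 - -35} - 369 a = \frac{\sqrt{226}}{144 - -35} - 369 \left(\frac{3}{65} + \frac{3 i \sqrt{3}}{65}\right) = \frac{\sqrt{226}}{144 + 35} - \left(\frac{1107}{65} + \frac{1107 i \sqrt{3}}{65}\right) = \frac{\sqrt{226}}{179} - \left(\frac{1107}{65} + \frac{1107 i \sqrt{3}}{65}\right) = - \frac{1107}{65} + \frac{\sqrt{226}}{179} - \frac{1107 i \sqrt{3}}{65}$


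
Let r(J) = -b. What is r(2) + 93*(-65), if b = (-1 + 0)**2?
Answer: -6046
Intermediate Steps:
b = 1 (b = (-1)**2 = 1)
r(J) = -1 (r(J) = -1*1 = -1)
r(2) + 93*(-65) = -1 + 93*(-65) = -1 - 6045 = -6046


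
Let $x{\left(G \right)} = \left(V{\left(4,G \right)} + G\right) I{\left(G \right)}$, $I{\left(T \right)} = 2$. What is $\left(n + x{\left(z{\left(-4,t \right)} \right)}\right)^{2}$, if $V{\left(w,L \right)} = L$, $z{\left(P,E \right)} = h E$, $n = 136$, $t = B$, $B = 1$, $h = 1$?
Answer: $19600$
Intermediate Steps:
$t = 1$
$z{\left(P,E \right)} = E$ ($z{\left(P,E \right)} = 1 E = E$)
$x{\left(G \right)} = 4 G$ ($x{\left(G \right)} = \left(G + G\right) 2 = 2 G 2 = 4 G$)
$\left(n + x{\left(z{\left(-4,t \right)} \right)}\right)^{2} = \left(136 + 4 \cdot 1\right)^{2} = \left(136 + 4\right)^{2} = 140^{2} = 19600$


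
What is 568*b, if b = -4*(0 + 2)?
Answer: -4544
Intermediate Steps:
b = -8 (b = -4*2 = -8)
568*b = 568*(-8) = -4544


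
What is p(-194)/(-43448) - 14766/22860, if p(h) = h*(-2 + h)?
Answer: -31474621/20692110 ≈ -1.5211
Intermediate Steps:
p(-194)/(-43448) - 14766/22860 = -194*(-2 - 194)/(-43448) - 14766/22860 = -194*(-196)*(-1/43448) - 14766*1/22860 = 38024*(-1/43448) - 2461/3810 = -4753/5431 - 2461/3810 = -31474621/20692110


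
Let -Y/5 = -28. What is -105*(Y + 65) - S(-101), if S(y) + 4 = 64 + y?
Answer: -21484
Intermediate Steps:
Y = 140 (Y = -5*(-28) = 140)
S(y) = 60 + y (S(y) = -4 + (64 + y) = 60 + y)
-105*(Y + 65) - S(-101) = -105*(140 + 65) - (60 - 101) = -105*205 - 1*(-41) = -21525 + 41 = -21484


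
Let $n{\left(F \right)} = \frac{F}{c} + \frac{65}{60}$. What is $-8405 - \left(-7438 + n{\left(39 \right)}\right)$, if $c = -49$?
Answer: $- \frac{568765}{588} \approx -967.29$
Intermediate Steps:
$n{\left(F \right)} = \frac{13}{12} - \frac{F}{49}$ ($n{\left(F \right)} = \frac{F}{-49} + \frac{65}{60} = F \left(- \frac{1}{49}\right) + 65 \cdot \frac{1}{60} = - \frac{F}{49} + \frac{13}{12} = \frac{13}{12} - \frac{F}{49}$)
$-8405 - \left(-7438 + n{\left(39 \right)}\right) = -8405 + \left(7438 - \left(\frac{13}{12} - \frac{39}{49}\right)\right) = -8405 + \left(7438 - \frac{169}{588}\right) = -8405 + \frac{4373375}{588} = - \frac{568765}{588}$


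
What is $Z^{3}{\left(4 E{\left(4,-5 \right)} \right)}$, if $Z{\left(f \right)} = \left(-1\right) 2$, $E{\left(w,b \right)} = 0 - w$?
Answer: $-8$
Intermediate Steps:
$E{\left(w,b \right)} = - w$
$Z{\left(f \right)} = -2$
$Z^{3}{\left(4 E{\left(4,-5 \right)} \right)} = \left(-2\right)^{3} = -8$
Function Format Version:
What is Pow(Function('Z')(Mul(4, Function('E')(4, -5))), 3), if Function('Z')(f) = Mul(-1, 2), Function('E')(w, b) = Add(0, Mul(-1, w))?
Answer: -8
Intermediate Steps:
Function('E')(w, b) = Mul(-1, w)
Function('Z')(f) = -2
Pow(Function('Z')(Mul(4, Function('E')(4, -5))), 3) = Pow(-2, 3) = -8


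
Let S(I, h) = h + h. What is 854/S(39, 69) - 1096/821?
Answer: 274943/56649 ≈ 4.8534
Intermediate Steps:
S(I, h) = 2*h
854/S(39, 69) - 1096/821 = 854/((2*69)) - 1096/821 = 854/138 - 1096*1/821 = 854*(1/138) - 1096/821 = 427/69 - 1096/821 = 274943/56649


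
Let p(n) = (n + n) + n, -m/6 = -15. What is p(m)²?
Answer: 72900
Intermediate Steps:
m = 90 (m = -6*(-15) = 90)
p(n) = 3*n (p(n) = 2*n + n = 3*n)
p(m)² = (3*90)² = 270² = 72900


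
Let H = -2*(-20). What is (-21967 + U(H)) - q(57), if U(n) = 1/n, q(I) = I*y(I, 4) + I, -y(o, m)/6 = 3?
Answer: -839919/40 ≈ -20998.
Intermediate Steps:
H = 40
y(o, m) = -18 (y(o, m) = -6*3 = -18)
q(I) = -17*I (q(I) = I*(-18) + I = -18*I + I = -17*I)
(-21967 + U(H)) - q(57) = (-21967 + 1/40) - (-17)*57 = (-21967 + 1/40) - 1*(-969) = -878679/40 + 969 = -839919/40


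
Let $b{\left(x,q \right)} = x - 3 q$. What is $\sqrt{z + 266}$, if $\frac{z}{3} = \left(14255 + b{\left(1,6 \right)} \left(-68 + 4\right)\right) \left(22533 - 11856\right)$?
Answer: $\sqrt{491451899} \approx 22169.0$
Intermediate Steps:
$z = 491451633$ ($z = 3 \left(14255 + \left(1 - 18\right) \left(-68 + 4\right)\right) \left(22533 - 11856\right) = 3 \left(14255 + \left(1 - 18\right) \left(-64\right)\right) 10677 = 3 \left(14255 - -1088\right) 10677 = 3 \left(14255 + 1088\right) 10677 = 3 \cdot 15343 \cdot 10677 = 3 \cdot 163817211 = 491451633$)
$\sqrt{z + 266} = \sqrt{491451633 + 266} = \sqrt{491451899}$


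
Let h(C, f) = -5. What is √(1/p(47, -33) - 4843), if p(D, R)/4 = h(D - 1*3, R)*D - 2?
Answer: I*√1088106105/474 ≈ 69.592*I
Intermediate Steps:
p(D, R) = -8 - 20*D (p(D, R) = 4*(-5*D - 2) = 4*(-2 - 5*D) = -8 - 20*D)
√(1/p(47, -33) - 4843) = √(1/(-8 - 20*47) - 4843) = √(1/(-8 - 940) - 4843) = √(1/(-948) - 4843) = √(-1/948 - 4843) = √(-4591165/948) = I*√1088106105/474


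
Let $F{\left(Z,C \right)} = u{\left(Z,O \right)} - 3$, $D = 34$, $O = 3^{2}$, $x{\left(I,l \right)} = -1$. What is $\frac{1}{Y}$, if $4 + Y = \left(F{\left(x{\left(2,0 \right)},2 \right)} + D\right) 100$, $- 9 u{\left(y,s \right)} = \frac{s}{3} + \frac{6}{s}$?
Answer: $\frac{27}{82492} \approx 0.0003273$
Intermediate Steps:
$O = 9$
$u{\left(y,s \right)} = - \frac{2}{3 s} - \frac{s}{27}$ ($u{\left(y,s \right)} = - \frac{\frac{s}{3} + \frac{6}{s}}{9} = - \frac{\frac{6}{s} + \frac{s}{3}}{9} = - \frac{2}{3 s} - \frac{s}{27}$)
$F{\left(Z,C \right)} = - \frac{92}{27}$ ($F{\left(Z,C \right)} = \frac{-18 - 9^{2}}{27 \cdot 9} - 3 = \frac{1}{27} \cdot \frac{1}{9} \left(-18 - 81\right) - 3 = \frac{1}{27} \cdot \frac{1}{9} \left(-99\right) - 3 = - \frac{11}{27} - 3 = - \frac{92}{27}$)
$Y = \frac{82492}{27}$ ($Y = -4 + \left(- \frac{92}{27} + 34\right) 100 = -4 + \frac{826}{27} \cdot 100 = -4 + \frac{82600}{27} = \frac{82492}{27} \approx 3055.3$)
$\frac{1}{Y} = \frac{1}{\frac{82492}{27}} = \frac{27}{82492}$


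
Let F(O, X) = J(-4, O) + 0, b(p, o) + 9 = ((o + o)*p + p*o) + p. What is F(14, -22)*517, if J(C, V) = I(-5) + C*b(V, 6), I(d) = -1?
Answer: -531993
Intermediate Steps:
b(p, o) = -9 + p + 3*o*p (b(p, o) = -9 + (((o + o)*p + p*o) + p) = -9 + (((2*o)*p + o*p) + p) = -9 + ((2*o*p + o*p) + p) = -9 + (3*o*p + p) = -9 + (p + 3*o*p) = -9 + p + 3*o*p)
J(C, V) = -1 + C*(-9 + 19*V) (J(C, V) = -1 + C*(-9 + V + 3*6*V) = -1 + C*(-9 + V + 18*V) = -1 + C*(-9 + 19*V))
F(O, X) = 35 - 76*O (F(O, X) = (-1 - 4*(-9 + 19*O)) + 0 = (-1 + (36 - 76*O)) + 0 = (35 - 76*O) + 0 = 35 - 76*O)
F(14, -22)*517 = (35 - 76*14)*517 = (35 - 1064)*517 = -1029*517 = -531993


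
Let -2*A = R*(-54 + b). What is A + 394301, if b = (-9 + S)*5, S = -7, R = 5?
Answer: 394636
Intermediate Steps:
b = -80 (b = (-9 - 7)*5 = -16*5 = -80)
A = 335 (A = -5*(-54 - 80)/2 = -5*(-134)/2 = -½*(-670) = 335)
A + 394301 = 335 + 394301 = 394636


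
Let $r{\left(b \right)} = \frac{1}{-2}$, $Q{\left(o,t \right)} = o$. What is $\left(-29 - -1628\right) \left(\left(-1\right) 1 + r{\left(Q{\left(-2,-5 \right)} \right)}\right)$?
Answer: $- \frac{4797}{2} \approx -2398.5$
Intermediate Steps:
$r{\left(b \right)} = - \frac{1}{2}$
$\left(-29 - -1628\right) \left(\left(-1\right) 1 + r{\left(Q{\left(-2,-5 \right)} \right)}\right) = \left(-29 - -1628\right) \left(\left(-1\right) 1 - \frac{1}{2}\right) = \left(-29 + 1628\right) \left(-1 - \frac{1}{2}\right) = 1599 \left(- \frac{3}{2}\right) = - \frac{4797}{2}$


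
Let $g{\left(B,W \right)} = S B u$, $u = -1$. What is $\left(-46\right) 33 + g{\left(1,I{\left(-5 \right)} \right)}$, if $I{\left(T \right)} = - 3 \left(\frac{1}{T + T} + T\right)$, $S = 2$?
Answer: $-1520$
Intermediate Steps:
$I{\left(T \right)} = - 3 T - \frac{3}{2 T}$ ($I{\left(T \right)} = - 3 \left(\frac{1}{2 T} + T\right) = - 3 \left(T + \frac{1}{2 T}\right) = - 3 T - \frac{3}{2 T}$)
$g{\left(B,W \right)} = - 2 B$ ($g{\left(B,W \right)} = 2 B \left(-1\right) = - 2 B$)
$\left(-46\right) 33 + g{\left(1,I{\left(-5 \right)} \right)} = \left(-46\right) 33 - 2 = -1518 - 2 = -1520$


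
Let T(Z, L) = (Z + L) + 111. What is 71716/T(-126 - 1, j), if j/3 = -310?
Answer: -35858/473 ≈ -75.810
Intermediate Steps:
j = -930 (j = 3*(-310) = -930)
T(Z, L) = 111 + L + Z (T(Z, L) = (L + Z) + 111 = 111 + L + Z)
71716/T(-126 - 1, j) = 71716/(111 - 930 + (-126 - 1)) = 71716/(111 - 930 - 127) = 71716/(-946) = 71716*(-1/946) = -35858/473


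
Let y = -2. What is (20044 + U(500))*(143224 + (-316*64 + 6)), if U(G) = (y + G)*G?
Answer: 33094026264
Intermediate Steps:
U(G) = G*(-2 + G) (U(G) = (-2 + G)*G = G*(-2 + G))
(20044 + U(500))*(143224 + (-316*64 + 6)) = (20044 + 500*(-2 + 500))*(143224 + (-316*64 + 6)) = (20044 + 500*498)*(143224 + (-20224 + 6)) = (20044 + 249000)*(143224 - 20218) = 269044*123006 = 33094026264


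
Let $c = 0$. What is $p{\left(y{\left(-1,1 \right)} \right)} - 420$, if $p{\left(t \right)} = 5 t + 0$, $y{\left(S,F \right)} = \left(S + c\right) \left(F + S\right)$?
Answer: $-420$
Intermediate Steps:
$y{\left(S,F \right)} = S \left(F + S\right)$ ($y{\left(S,F \right)} = \left(S + 0\right) \left(F + S\right) = S \left(F + S\right)$)
$p{\left(t \right)} = 5 t$
$p{\left(y{\left(-1,1 \right)} \right)} - 420 = 5 \left(- (1 - 1)\right) - 420 = 5 \left(\left(-1\right) 0\right) - 420 = 5 \cdot 0 - 420 = 0 - 420 = -420$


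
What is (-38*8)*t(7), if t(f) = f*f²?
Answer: -104272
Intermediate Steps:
t(f) = f³
(-38*8)*t(7) = -38*8*7³ = -304*343 = -104272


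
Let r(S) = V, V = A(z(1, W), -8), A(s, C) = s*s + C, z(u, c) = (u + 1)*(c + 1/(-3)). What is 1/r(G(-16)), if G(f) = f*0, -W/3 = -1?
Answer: 9/184 ≈ 0.048913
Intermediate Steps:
W = 3 (W = -3*(-1) = 3)
G(f) = 0
z(u, c) = (1 + u)*(-1/3 + c) (z(u, c) = (1 + u)*(c - 1/3) = (1 + u)*(-1/3 + c))
A(s, C) = C + s**2 (A(s, C) = s**2 + C = C + s**2)
V = 184/9 (V = -8 + (-1/3 + 3 - 1/3*1 + 3*1)**2 = -8 + (-1/3 + 3 - 1/3 + 3)**2 = -8 + (16/3)**2 = -8 + 256/9 = 184/9 ≈ 20.444)
r(S) = 184/9
1/r(G(-16)) = 1/(184/9) = 9/184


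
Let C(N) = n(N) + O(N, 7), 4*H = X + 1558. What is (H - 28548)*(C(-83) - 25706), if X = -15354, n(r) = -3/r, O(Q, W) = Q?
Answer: 68489066548/83 ≈ 8.2517e+8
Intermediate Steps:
H = -3449 (H = (-15354 + 1558)/4 = (¼)*(-13796) = -3449)
C(N) = N - 3/N (C(N) = -3/N + N = N - 3/N)
(H - 28548)*(C(-83) - 25706) = (-3449 - 28548)*((-83 - 3/(-83)) - 25706) = -31997*((-83 - 3*(-1/83)) - 25706) = -31997*((-83 + 3/83) - 25706) = -31997*(-6886/83 - 25706) = -31997*(-2140484/83) = 68489066548/83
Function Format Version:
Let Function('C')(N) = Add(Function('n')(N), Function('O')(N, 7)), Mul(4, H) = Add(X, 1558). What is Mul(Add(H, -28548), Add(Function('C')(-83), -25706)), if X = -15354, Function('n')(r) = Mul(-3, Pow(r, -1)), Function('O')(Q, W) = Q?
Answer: Rational(68489066548, 83) ≈ 8.2517e+8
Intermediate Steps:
H = -3449 (H = Mul(Rational(1, 4), Add(-15354, 1558)) = Mul(Rational(1, 4), -13796) = -3449)
Function('C')(N) = Add(N, Mul(-3, Pow(N, -1))) (Function('C')(N) = Add(Mul(-3, Pow(N, -1)), N) = Add(N, Mul(-3, Pow(N, -1))))
Mul(Add(H, -28548), Add(Function('C')(-83), -25706)) = Mul(Add(-3449, -28548), Add(Add(-83, Mul(-3, Pow(-83, -1))), -25706)) = Mul(-31997, Add(Add(-83, Mul(-3, Rational(-1, 83))), -25706)) = Mul(-31997, Add(Add(-83, Rational(3, 83)), -25706)) = Mul(-31997, Add(Rational(-6886, 83), -25706)) = Mul(-31997, Rational(-2140484, 83)) = Rational(68489066548, 83)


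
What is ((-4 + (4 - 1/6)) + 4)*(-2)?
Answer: -23/3 ≈ -7.6667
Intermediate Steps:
((-4 + (4 - 1/6)) + 4)*(-2) = ((-4 + (4 - 1*⅙)) + 4)*(-2) = ((-4 + (4 - ⅙)) + 4)*(-2) = ((-4 + 23/6) + 4)*(-2) = (-⅙ + 4)*(-2) = (23/6)*(-2) = -23/3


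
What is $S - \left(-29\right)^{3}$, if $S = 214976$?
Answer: $239365$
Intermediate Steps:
$S - \left(-29\right)^{3} = 214976 - \left(-29\right)^{3} = 214976 - -24389 = 214976 + 24389 = 239365$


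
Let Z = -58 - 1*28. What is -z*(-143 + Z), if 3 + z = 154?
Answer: 34579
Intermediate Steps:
z = 151 (z = -3 + 154 = 151)
Z = -86 (Z = -58 - 28 = -86)
-z*(-143 + Z) = -151*(-143 - 86) = -151*(-229) = -1*(-34579) = 34579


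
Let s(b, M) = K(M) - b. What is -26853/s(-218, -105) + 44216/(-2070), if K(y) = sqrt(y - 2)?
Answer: (-22108*sqrt(107) + 32612399*I)/(1035*(sqrt(107) - 218*I)) ≈ -144.26 + 5.8317*I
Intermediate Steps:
K(y) = sqrt(-2 + y)
s(b, M) = sqrt(-2 + M) - b
-26853/s(-218, -105) + 44216/(-2070) = -26853/(sqrt(-2 - 105) - 1*(-218)) + 44216/(-2070) = -26853/(sqrt(-107) + 218) + 44216*(-1/2070) = -26853/(I*sqrt(107) + 218) - 22108/1035 = -26853/(218 + I*sqrt(107)) - 22108/1035 = -22108/1035 - 26853/(218 + I*sqrt(107))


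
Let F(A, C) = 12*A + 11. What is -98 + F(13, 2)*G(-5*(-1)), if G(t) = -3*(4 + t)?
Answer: -4607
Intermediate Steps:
F(A, C) = 11 + 12*A
G(t) = -12 - 3*t
-98 + F(13, 2)*G(-5*(-1)) = -98 + (11 + 12*13)*(-12 - (-15)*(-1)) = -98 + (11 + 156)*(-12 - 3*5) = -98 + 167*(-12 - 15) = -98 + 167*(-27) = -98 - 4509 = -4607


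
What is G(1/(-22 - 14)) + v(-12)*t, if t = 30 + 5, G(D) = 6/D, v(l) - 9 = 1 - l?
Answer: 554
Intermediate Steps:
v(l) = 10 - l (v(l) = 9 + (1 - l) = 10 - l)
t = 35
G(1/(-22 - 14)) + v(-12)*t = 6/(1/(-22 - 14)) + (10 - 1*(-12))*35 = 6/(1/(-36)) + (10 + 12)*35 = 6/(-1/36) + 22*35 = 6*(-36) + 770 = -216 + 770 = 554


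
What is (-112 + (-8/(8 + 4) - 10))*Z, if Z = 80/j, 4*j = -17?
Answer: 117760/51 ≈ 2309.0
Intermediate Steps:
j = -17/4 (j = (¼)*(-17) = -17/4 ≈ -4.2500)
Z = -320/17 (Z = 80/(-17/4) = 80*(-4/17) = -320/17 ≈ -18.824)
(-112 + (-8/(8 + 4) - 10))*Z = (-112 + (-8/(8 + 4) - 10))*(-320/17) = (-112 + (-8/12 - 10))*(-320/17) = (-112 + (-8*1/12 - 10))*(-320/17) = (-112 + (-⅔ - 10))*(-320/17) = (-112 - 32/3)*(-320/17) = -368/3*(-320/17) = 117760/51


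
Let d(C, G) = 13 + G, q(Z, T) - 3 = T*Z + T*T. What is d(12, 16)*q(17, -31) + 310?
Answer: 12983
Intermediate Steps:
q(Z, T) = 3 + T² + T*Z (q(Z, T) = 3 + (T*Z + T*T) = 3 + (T*Z + T²) = 3 + (T² + T*Z) = 3 + T² + T*Z)
d(12, 16)*q(17, -31) + 310 = (13 + 16)*(3 + (-31)² - 31*17) + 310 = 29*(3 + 961 - 527) + 310 = 29*437 + 310 = 12673 + 310 = 12983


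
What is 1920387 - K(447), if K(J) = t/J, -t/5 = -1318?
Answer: 858406399/447 ≈ 1.9204e+6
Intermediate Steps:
t = 6590 (t = -5*(-1318) = 6590)
K(J) = 6590/J
1920387 - K(447) = 1920387 - 6590/447 = 858406399/447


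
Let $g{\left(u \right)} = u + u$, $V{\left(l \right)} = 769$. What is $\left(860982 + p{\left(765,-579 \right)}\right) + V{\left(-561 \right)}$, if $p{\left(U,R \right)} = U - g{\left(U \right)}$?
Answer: $860986$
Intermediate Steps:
$g{\left(u \right)} = 2 u$
$p{\left(U,R \right)} = - U$ ($p{\left(U,R \right)} = U - 2 U = - U$)
$\left(860982 + p{\left(765,-579 \right)}\right) + V{\left(-561 \right)} = \left(860982 - 765\right) + 769 = 860217 + 769 = 860986$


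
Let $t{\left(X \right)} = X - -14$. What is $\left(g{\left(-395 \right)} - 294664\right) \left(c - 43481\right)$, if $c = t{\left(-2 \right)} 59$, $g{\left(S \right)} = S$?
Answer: $12620558607$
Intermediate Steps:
$t{\left(X \right)} = 14 + X$ ($t{\left(X \right)} = X + 14 = 14 + X$)
$c = 708$ ($c = \left(14 - 2\right) 59 = 12 \cdot 59 = 708$)
$\left(g{\left(-395 \right)} - 294664\right) \left(c - 43481\right) = \left(-395 - 294664\right) \left(708 - 43481\right) = \left(-295059\right) \left(-42773\right) = 12620558607$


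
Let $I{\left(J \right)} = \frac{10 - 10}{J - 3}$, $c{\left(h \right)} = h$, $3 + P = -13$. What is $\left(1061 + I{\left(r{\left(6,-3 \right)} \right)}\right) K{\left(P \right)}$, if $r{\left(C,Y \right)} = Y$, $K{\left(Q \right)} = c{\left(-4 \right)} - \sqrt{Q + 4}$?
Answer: $-4244 - 2122 i \sqrt{3} \approx -4244.0 - 3675.4 i$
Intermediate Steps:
$P = -16$ ($P = -3 - 13 = -16$)
$K{\left(Q \right)} = -4 - \sqrt{4 + Q}$ ($K{\left(Q \right)} = -4 - \sqrt{Q + 4} = -4 - \sqrt{4 + Q}$)
$I{\left(J \right)} = 0$ ($I{\left(J \right)} = \frac{0}{-3 + J} = 0$)
$\left(1061 + I{\left(r{\left(6,-3 \right)} \right)}\right) K{\left(P \right)} = \left(1061 + 0\right) \left(-4 - \sqrt{4 - 16}\right) = 1061 \left(-4 - \sqrt{-12}\right) = 1061 \left(-4 - 2 i \sqrt{3}\right) = -4244 - 2122 i \sqrt{3}$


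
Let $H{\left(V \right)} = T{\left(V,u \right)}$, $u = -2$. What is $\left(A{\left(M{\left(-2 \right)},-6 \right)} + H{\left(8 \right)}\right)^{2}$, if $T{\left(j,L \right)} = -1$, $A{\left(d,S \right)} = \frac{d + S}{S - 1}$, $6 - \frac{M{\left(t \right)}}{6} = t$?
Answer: $49$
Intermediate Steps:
$M{\left(t \right)} = 36 - 6 t$
$A{\left(d,S \right)} = \frac{S + d}{-1 + S}$
$H{\left(V \right)} = -1$
$\left(A{\left(M{\left(-2 \right)},-6 \right)} + H{\left(8 \right)}\right)^{2} = \left(\frac{-6 + \left(36 - -12\right)}{-1 - 6} - 1\right)^{2} = \left(\frac{-6 + \left(36 + 12\right)}{-7} - 1\right)^{2} = \left(- \frac{-6 + 48}{7} - 1\right)^{2} = \left(\left(- \frac{1}{7}\right) 42 - 1\right)^{2} = \left(-6 - 1\right)^{2} = \left(-7\right)^{2} = 49$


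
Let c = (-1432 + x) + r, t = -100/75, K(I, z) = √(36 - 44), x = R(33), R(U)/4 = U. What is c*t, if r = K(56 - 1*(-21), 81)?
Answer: 5200/3 - 8*I*√2/3 ≈ 1733.3 - 3.7712*I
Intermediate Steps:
R(U) = 4*U
x = 132 (x = 4*33 = 132)
K(I, z) = 2*I*√2 (K(I, z) = √(-8) = 2*I*√2)
r = 2*I*√2 ≈ 2.8284*I
t = -4/3 (t = -100*1/75 = -4/3 ≈ -1.3333)
c = -1300 + 2*I*√2 (c = (-1432 + 132) + 2*I*√2 = -1300 + 2*I*√2 ≈ -1300.0 + 2.8284*I)
c*t = (-1300 + 2*I*√2)*(-4/3) = 5200/3 - 8*I*√2/3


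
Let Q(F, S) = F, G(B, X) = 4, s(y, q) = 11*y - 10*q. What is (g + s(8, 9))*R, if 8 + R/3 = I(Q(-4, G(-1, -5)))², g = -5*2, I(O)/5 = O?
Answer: -14112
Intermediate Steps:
s(y, q) = -10*q + 11*y
I(O) = 5*O
g = -10
R = 1176 (R = -24 + 3*(5*(-4))² = -24 + 3*(-20)² = -24 + 3*400 = -24 + 1200 = 1176)
(g + s(8, 9))*R = (-10 + (-10*9 + 11*8))*1176 = (-10 + (-90 + 88))*1176 = (-10 - 2)*1176 = -12*1176 = -14112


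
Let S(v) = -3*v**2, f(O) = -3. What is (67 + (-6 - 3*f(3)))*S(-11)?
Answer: -25410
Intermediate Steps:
(67 + (-6 - 3*f(3)))*S(-11) = (67 + (-6 - 3*(-3)))*(-3*(-11)**2) = (67 + (-6 + 9))*(-3*121) = (67 + 3)*(-363) = 70*(-363) = -25410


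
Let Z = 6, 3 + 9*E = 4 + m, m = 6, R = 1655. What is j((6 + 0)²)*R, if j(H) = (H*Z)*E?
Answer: 278040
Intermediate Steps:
E = 7/9 (E = -⅓ + (4 + 6)/9 = -⅓ + (⅑)*10 = -⅓ + 10/9 = 7/9 ≈ 0.77778)
j(H) = 14*H/3 (j(H) = (H*6)*(7/9) = (6*H)*(7/9) = 14*H/3)
j((6 + 0)²)*R = (14*(6 + 0)²/3)*1655 = ((14/3)*6²)*1655 = ((14/3)*36)*1655 = 168*1655 = 278040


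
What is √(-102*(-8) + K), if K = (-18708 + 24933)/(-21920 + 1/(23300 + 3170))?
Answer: 3*√30513038641879019974/580222399 ≈ 28.561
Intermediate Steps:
K = -164775750/580222399 (K = 6225/(-21920 + 1/26470) = 6225/(-580222399/26470) = 6225*(-26470/580222399) = -164775750/580222399 ≈ -0.28399)
√(-102*(-8) + K) = √(-102*(-8) - 164775750/580222399) = √(816 - 164775750/580222399) = √(473296701834/580222399) = 3*√30513038641879019974/580222399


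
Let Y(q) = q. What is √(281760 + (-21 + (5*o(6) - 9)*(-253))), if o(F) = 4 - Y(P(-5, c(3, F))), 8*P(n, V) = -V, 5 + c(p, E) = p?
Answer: 3*√124121/2 ≈ 528.46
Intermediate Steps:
c(p, E) = -5 + p
P(n, V) = -V/8 (P(n, V) = (-V)/8 = -V/8)
o(F) = 15/4 (o(F) = 4 - (-1)*(-5 + 3)/8 = 4 - (-1)*(-2)/8 = 4 - 1*¼ = 4 - ¼ = 15/4)
√(281760 + (-21 + (5*o(6) - 9)*(-253))) = √(281760 + (-21 + (5*(15/4) - 9)*(-253))) = √(281760 + (-21 + (75/4 - 9)*(-253))) = √(281760 + (-21 + (39/4)*(-253))) = √(281760 + (-21 - 9867/4)) = √(281760 - 9951/4) = √(1117089/4) = 3*√124121/2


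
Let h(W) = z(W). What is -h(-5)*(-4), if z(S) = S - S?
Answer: 0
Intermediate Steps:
z(S) = 0
h(W) = 0
-h(-5)*(-4) = -1*0*(-4) = 0*(-4) = 0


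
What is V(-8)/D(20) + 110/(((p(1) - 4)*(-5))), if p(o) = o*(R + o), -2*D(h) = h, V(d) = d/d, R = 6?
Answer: -223/30 ≈ -7.4333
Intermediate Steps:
V(d) = 1
D(h) = -h/2
p(o) = o*(6 + o)
V(-8)/D(20) + 110/(((p(1) - 4)*(-5))) = 1/(-1/2*20) + 110/(((1*(6 + 1) - 4)*(-5))) = 1/(-10) + 110/(((1*7 - 4)*(-5))) = 1*(-1/10) + 110/(((7 - 4)*(-5))) = -1/10 + 110/((3*(-5))) = -1/10 + 110/(-15) = -1/10 + 110*(-1/15) = -1/10 - 22/3 = -223/30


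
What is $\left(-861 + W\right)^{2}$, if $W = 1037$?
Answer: $30976$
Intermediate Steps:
$\left(-861 + W\right)^{2} = \left(-861 + 1037\right)^{2} = 176^{2} = 30976$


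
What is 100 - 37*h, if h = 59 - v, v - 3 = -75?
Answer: -4747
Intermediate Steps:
v = -72 (v = 3 - 75 = -72)
h = 131 (h = 59 - 1*(-72) = 59 + 72 = 131)
100 - 37*h = 100 - 37*131 = 100 - 4847 = -4747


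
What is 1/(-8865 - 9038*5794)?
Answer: -1/103729982 ≈ -9.6404e-9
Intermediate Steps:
1/(-8865 - 9038*5794) = (1/5794)/(-17903) = -1/17903*1/5794 = -1/103729982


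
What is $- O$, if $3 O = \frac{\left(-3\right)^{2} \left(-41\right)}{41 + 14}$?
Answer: $\frac{123}{55} \approx 2.2364$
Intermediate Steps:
$O = - \frac{123}{55}$ ($O = \frac{\left(-3\right)^{2} \left(-41\right) \frac{1}{41 + 14}}{3} = \frac{9 \left(-41\right) \frac{1}{55}}{3} = \frac{\left(-369\right) \frac{1}{55}}{3} = \frac{1}{3} \left(- \frac{369}{55}\right) = - \frac{123}{55} \approx -2.2364$)
$- O = \left(-1\right) \left(- \frac{123}{55}\right) = \frac{123}{55}$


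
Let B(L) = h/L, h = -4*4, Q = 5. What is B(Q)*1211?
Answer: -19376/5 ≈ -3875.2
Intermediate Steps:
h = -16 (h = -1*16 = -16)
B(L) = -16/L
B(Q)*1211 = -16/5*1211 = -19376/5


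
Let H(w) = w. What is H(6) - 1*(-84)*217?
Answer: 18234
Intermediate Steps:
H(6) - 1*(-84)*217 = 6 - 1*(-84)*217 = 6 + 84*217 = 6 + 18228 = 18234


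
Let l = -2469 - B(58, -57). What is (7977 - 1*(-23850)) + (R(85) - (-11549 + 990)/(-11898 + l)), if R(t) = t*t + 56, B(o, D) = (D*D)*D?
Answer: 6680673767/170826 ≈ 39108.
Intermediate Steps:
B(o, D) = D³ (B(o, D) = D²*D = D³)
R(t) = 56 + t² (R(t) = t² + 56 = 56 + t²)
l = 182724 (l = -2469 - 1*(-57)³ = -2469 - 1*(-185193) = -2469 + 185193 = 182724)
(7977 - 1*(-23850)) + (R(85) - (-11549 + 990)/(-11898 + l)) = (7977 - 1*(-23850)) + ((56 + 85²) - (-11549 + 990)/(-11898 + 182724)) = (7977 + 23850) + ((56 + 7225) - (-10559)/170826) = 31827 + (7281 - (-10559)/170826) = 31827 + (7281 - 1*(-10559/170826)) = 31827 + (7281 + 10559/170826) = 31827 + 1243794665/170826 = 6680673767/170826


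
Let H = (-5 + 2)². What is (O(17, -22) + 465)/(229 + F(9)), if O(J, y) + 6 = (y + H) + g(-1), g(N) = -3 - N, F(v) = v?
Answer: 222/119 ≈ 1.8655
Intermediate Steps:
H = 9 (H = (-3)² = 9)
O(J, y) = 1 + y (O(J, y) = -6 + ((y + 9) + (-3 - 1*(-1))) = -6 + ((9 + y) + (-3 + 1)) = -6 + ((9 + y) - 2) = -6 + (7 + y) = 1 + y)
(O(17, -22) + 465)/(229 + F(9)) = ((1 - 22) + 465)/(229 + 9) = (-21 + 465)/238 = 444*(1/238) = 222/119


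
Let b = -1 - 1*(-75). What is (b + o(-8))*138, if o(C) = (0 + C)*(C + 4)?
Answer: 14628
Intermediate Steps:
b = 74 (b = -1 + 75 = 74)
o(C) = C*(4 + C)
(b + o(-8))*138 = (74 - 8*(4 - 8))*138 = (74 - 8*(-4))*138 = (74 + 32)*138 = 106*138 = 14628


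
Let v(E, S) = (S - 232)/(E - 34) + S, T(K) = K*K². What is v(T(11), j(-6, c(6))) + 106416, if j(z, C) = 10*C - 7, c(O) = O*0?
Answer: 138012234/1297 ≈ 1.0641e+5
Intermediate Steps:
c(O) = 0
T(K) = K³
j(z, C) = -7 + 10*C
v(E, S) = S + (-232 + S)/(-34 + E) (v(E, S) = (-232 + S)/(-34 + E) + S = S + (-232 + S)/(-34 + E))
v(T(11), j(-6, c(6))) + 106416 = (-232 - 33*(-7 + 10*0) + 11³*(-7 + 10*0))/(-34 + 11³) + 106416 = (-232 - 33*(-7 + 0) + 1331*(-7 + 0))/(-34 + 1331) + 106416 = (-232 - 33*(-7) + 1331*(-7))/1297 + 106416 = (-232 + 231 - 9317)/1297 + 106416 = (1/1297)*(-9318) + 106416 = -9318/1297 + 106416 = 138012234/1297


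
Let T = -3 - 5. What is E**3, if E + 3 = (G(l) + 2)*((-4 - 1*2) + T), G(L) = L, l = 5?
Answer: -1030301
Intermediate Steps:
T = -8
E = -101 (E = -3 + (5 + 2)*((-4 - 1*2) - 8) = -3 + 7*((-4 - 2) - 8) = -3 + 7*(-6 - 8) = -3 + 7*(-14) = -3 - 98 = -101)
E**3 = (-101)**3 = -1030301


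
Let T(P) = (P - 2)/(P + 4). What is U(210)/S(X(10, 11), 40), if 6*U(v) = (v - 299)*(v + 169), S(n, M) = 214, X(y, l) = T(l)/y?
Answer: -33731/1284 ≈ -26.270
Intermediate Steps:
T(P) = (-2 + P)/(4 + P)
X(y, l) = (-2 + l)/(y*(4 + l)) (X(y, l) = ((-2 + l)/(4 + l))/y = (-2 + l)/(y*(4 + l)))
U(v) = (-299 + v)*(169 + v)/6 (U(v) = ((v - 299)*(v + 169))/6 = ((-299 + v)*(169 + v))/6 = (-299 + v)*(169 + v)/6)
U(210)/S(X(10, 11), 40) = (-50531/6 - 65/3*210 + (⅙)*210²)/214 = (-50531/6 - 4550 + (⅙)*44100)*(1/214) = (-50531/6 - 4550 + 7350)*(1/214) = -33731/6*1/214 = -33731/1284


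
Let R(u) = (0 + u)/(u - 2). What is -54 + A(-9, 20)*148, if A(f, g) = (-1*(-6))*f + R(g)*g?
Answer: -42814/9 ≈ -4757.1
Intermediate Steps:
R(u) = u/(-2 + u)
A(f, g) = 6*f + g**2/(-2 + g) (A(f, g) = (-1*(-6))*f + (g/(-2 + g))*g = 6*f + g**2/(-2 + g))
-54 + A(-9, 20)*148 = -54 + ((20**2 + 6*(-9)*(-2 + 20))/(-2 + 20))*148 = -54 + ((400 + 6*(-9)*18)/18)*148 = -54 + ((400 - 972)/18)*148 = -54 + ((1/18)*(-572))*148 = -54 - 286/9*148 = -54 - 42328/9 = -42814/9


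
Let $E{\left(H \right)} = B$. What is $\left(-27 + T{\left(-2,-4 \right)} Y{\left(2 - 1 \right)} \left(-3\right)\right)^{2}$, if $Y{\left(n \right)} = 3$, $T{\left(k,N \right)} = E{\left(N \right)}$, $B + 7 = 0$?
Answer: $1296$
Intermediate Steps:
$B = -7$ ($B = -7 + 0 = -7$)
$E{\left(H \right)} = -7$
$T{\left(k,N \right)} = -7$
$\left(-27 + T{\left(-2,-4 \right)} Y{\left(2 - 1 \right)} \left(-3\right)\right)^{2} = \left(-27 + \left(-7\right) 3 \left(-3\right)\right)^{2} = \left(-27 - -63\right)^{2} = \left(-27 + 63\right)^{2} = 36^{2} = 1296$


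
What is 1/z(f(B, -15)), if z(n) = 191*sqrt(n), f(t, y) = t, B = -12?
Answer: -I*sqrt(3)/1146 ≈ -0.0015114*I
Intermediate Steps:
1/z(f(B, -15)) = 1/(191*sqrt(-12)) = 1/(191*(2*I*sqrt(3))) = 1/(382*I*sqrt(3)) = -I*sqrt(3)/1146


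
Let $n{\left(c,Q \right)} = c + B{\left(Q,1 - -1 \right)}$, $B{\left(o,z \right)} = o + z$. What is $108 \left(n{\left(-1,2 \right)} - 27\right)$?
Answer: $-2592$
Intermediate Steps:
$n{\left(c,Q \right)} = 2 + Q + c$ ($n{\left(c,Q \right)} = c + \left(Q + \left(1 - -1\right)\right) = c + \left(Q + \left(1 + 1\right)\right) = c + \left(Q + 2\right) = c + \left(2 + Q\right) = 2 + Q + c$)
$108 \left(n{\left(-1,2 \right)} - 27\right) = 108 \left(\left(2 + 2 - 1\right) - 27\right) = 108 \left(3 - 27\right) = 108 \left(-24\right) = -2592$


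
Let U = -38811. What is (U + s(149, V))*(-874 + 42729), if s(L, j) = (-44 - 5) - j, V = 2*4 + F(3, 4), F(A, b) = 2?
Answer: -1626903850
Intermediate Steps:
V = 10 (V = 2*4 + 2 = 8 + 2 = 10)
s(L, j) = -49 - j
(U + s(149, V))*(-874 + 42729) = (-38811 + (-49 - 1*10))*(-874 + 42729) = (-38811 + (-49 - 10))*41855 = (-38811 - 59)*41855 = -38870*41855 = -1626903850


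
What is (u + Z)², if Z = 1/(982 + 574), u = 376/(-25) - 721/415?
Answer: 2934058797304209/10424503690000 ≈ 281.46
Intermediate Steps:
u = -34813/2075 (u = 376*(-1/25) - 721*1/415 = -376/25 - 721/415 = -34813/2075 ≈ -16.777)
Z = 1/1556 ≈ 0.00064267
(u + Z)² = (-34813/2075 + 1/1556)² = (-54166953/3228700)² = 2934058797304209/10424503690000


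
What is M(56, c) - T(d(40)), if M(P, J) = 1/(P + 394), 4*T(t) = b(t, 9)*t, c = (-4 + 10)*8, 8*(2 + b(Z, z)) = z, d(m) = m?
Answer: 7877/900 ≈ 8.7522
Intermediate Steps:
b(Z, z) = -2 + z/8
c = 48 (c = 6*8 = 48)
T(t) = -7*t/32 (T(t) = ((-2 + (⅛)*9)*t)/4 = ((-2 + 9/8)*t)/4 = (-7*t/8)/4 = -7*t/32)
M(P, J) = 1/(394 + P)
M(56, c) - T(d(40)) = 1/(394 + 56) - (-7)*40/32 = 1/450 - 1*(-35/4) = 1/450 + 35/4 = 7877/900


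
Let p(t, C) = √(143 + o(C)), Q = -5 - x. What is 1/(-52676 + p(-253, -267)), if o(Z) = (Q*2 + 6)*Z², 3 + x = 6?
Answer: -52676/2775473723 - I*√712747/2775473723 ≈ -1.8979e-5 - 3.0418e-7*I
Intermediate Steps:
x = 3 (x = -3 + 6 = 3)
Q = -8 (Q = -5 - 1*3 = -5 - 3 = -8)
o(Z) = -10*Z² (o(Z) = (-8*2 + 6)*Z² = (-16 + 6)*Z² = -10*Z²)
p(t, C) = √(143 - 10*C²)
1/(-52676 + p(-253, -267)) = 1/(-52676 + √(143 - 10*(-267)²)) = 1/(-52676 + √(143 - 10*71289)) = 1/(-52676 + √(143 - 712890)) = 1/(-52676 + √(-712747)) = 1/(-52676 + I*√712747)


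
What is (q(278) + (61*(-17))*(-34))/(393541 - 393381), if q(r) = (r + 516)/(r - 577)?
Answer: 2635337/11960 ≈ 220.35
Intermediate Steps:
q(r) = (516 + r)/(-577 + r)
(q(278) + (61*(-17))*(-34))/(393541 - 393381) = ((516 + 278)/(-577 + 278) + (61*(-17))*(-34))/(393541 - 393381) = (794/(-299) - 1037*(-34))/160 = (-1/299*794 + 35258)*(1/160) = (-794/299 + 35258)*(1/160) = (10541348/299)*(1/160) = 2635337/11960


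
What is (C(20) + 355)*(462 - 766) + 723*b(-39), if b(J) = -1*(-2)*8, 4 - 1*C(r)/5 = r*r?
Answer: 505568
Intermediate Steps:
C(r) = 20 - 5*r**2 (C(r) = 20 - 5*r*r = 20 - 5*r**2)
b(J) = 16 (b(J) = 2*8 = 16)
(C(20) + 355)*(462 - 766) + 723*b(-39) = ((20 - 5*20**2) + 355)*(462 - 766) + 723*16 = ((20 - 5*400) + 355)*(-304) + 11568 = ((20 - 2000) + 355)*(-304) + 11568 = (-1980 + 355)*(-304) + 11568 = -1625*(-304) + 11568 = 494000 + 11568 = 505568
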